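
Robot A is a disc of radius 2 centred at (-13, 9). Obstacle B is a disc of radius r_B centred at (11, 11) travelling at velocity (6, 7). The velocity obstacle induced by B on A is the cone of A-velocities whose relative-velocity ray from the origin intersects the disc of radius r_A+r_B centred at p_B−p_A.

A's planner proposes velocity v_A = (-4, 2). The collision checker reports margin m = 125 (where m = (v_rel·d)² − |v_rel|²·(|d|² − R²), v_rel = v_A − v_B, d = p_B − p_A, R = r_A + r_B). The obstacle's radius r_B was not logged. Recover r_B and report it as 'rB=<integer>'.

m = 125
d = (24, 2);  v_rel = (-10, -5),  |v_rel|² = 125
v_rel×d = (-10)·(2) − (-5)·(24) = 100
since m = R²·125 − 100²:  R² = (10000 + 125) / 125 = 81
R = √81 = 9  ⇒  r_B = 9 − 2 = 7

rB=7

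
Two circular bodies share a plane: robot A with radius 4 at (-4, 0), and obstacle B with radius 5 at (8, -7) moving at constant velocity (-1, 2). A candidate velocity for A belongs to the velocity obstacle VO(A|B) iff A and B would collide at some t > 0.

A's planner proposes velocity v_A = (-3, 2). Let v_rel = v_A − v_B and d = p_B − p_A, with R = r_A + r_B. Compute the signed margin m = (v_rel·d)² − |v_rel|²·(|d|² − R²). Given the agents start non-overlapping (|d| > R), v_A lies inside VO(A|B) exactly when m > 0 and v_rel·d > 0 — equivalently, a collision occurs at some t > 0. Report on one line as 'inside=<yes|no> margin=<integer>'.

d = (12, -7),  |d|² = 193;  R = 4+5 = 9,  c = 193−9² = 112
v_rel = (-2, 0),  |v_rel|² = 4;  v_rel·d = (-2)·(12) + (0)·(-7) = -24
4·t² + 48·t + 112 = 0  ⇒  m = (-24)² − 4·112 = 128
m = 128 > 0,  v_rel·d = -24 < 0  ⇒  outside

inside=no margin=128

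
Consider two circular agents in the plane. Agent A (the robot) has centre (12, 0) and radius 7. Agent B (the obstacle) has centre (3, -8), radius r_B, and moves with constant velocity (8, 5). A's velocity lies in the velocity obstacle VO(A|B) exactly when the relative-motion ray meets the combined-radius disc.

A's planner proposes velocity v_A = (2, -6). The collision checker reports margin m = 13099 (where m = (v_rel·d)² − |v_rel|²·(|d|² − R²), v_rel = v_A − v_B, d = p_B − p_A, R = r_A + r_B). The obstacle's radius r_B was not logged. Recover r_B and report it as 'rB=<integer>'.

m = 13099
d = (-9, -8);  v_rel = (-6, -11),  |v_rel|² = 157
v_rel×d = (-6)·(-8) − (-11)·(-9) = -51
since m = R²·157 − (-51)²:  R² = (2601 + 13099) / 157 = 100
R = √100 = 10  ⇒  r_B = 10 − 7 = 3

rB=3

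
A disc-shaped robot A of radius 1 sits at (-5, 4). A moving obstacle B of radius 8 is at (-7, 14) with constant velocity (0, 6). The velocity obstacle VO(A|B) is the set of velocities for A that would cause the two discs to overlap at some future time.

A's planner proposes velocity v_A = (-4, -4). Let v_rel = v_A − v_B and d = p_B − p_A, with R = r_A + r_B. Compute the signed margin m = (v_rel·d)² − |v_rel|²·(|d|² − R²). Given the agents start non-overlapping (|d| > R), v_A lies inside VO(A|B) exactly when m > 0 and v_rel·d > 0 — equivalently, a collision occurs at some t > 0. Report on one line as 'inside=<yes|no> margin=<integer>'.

d = (-2, 10),  |d|² = 104;  R = 1+8 = 9,  c = 104−9² = 23
v_rel = (-4, -10),  |v_rel|² = 116;  v_rel·d = (-4)·(-2) + (-10)·(10) = -92
116·t² + 184·t + 23 = 0  ⇒  m = (-92)² − 116·23 = 5796
m = 5796 > 0,  v_rel·d = -92 < 0  ⇒  outside

inside=no margin=5796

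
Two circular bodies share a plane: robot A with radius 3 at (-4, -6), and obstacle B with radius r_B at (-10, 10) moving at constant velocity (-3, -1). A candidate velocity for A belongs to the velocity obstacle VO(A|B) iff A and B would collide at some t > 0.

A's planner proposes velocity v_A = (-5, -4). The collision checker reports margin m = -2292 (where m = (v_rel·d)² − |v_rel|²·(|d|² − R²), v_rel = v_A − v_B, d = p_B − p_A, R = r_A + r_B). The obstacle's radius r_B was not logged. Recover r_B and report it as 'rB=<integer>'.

m = -2292
d = (-6, 16);  v_rel = (-2, -3),  |v_rel|² = 13
v_rel×d = (-2)·(16) − (-3)·(-6) = -50
since m = R²·13 − (-50)²:  R² = (2500 + -2292) / 13 = 16
R = √16 = 4  ⇒  r_B = 4 − 3 = 1

rB=1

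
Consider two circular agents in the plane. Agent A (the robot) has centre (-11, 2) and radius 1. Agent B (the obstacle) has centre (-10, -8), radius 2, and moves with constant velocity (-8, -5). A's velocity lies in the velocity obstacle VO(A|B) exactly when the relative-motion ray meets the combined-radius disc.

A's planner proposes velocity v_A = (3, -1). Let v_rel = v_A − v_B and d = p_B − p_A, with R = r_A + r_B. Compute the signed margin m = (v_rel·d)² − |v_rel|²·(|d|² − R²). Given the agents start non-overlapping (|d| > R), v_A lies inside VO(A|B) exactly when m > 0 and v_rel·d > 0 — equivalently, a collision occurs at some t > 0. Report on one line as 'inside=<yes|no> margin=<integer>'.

d = (1, -10),  |d|² = 101;  R = 1+2 = 3,  c = 101−3² = 92
v_rel = (11, 4),  |v_rel|² = 137;  v_rel·d = (11)·(1) + (4)·(-10) = -29
137·t² + 58·t + 92 = 0  ⇒  m = (-29)² − 137·92 = -11763
m = -11763 < 0,  v_rel·d = -29 < 0  ⇒  outside

inside=no margin=-11763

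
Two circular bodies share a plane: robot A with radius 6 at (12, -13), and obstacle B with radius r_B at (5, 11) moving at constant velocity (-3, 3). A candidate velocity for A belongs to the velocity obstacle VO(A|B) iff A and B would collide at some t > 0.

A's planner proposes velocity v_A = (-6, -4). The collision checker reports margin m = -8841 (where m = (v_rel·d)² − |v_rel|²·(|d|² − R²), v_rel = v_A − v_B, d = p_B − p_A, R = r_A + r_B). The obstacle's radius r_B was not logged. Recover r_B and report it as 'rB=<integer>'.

m = -8841
d = (-7, 24);  v_rel = (-3, -7),  |v_rel|² = 58
v_rel×d = (-3)·(24) − (-7)·(-7) = -121
since m = R²·58 − (-121)²:  R² = (14641 + -8841) / 58 = 100
R = √100 = 10  ⇒  r_B = 10 − 6 = 4

rB=4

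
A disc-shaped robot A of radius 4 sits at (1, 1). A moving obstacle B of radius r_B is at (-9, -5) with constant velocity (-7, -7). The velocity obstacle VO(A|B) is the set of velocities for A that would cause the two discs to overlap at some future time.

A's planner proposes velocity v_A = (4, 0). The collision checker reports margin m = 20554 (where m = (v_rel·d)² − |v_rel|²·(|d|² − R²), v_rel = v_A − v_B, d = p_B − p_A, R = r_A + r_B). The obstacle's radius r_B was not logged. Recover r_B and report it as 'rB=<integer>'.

m = 20554
d = (-10, -6);  v_rel = (11, 7),  |v_rel|² = 170
v_rel×d = (11)·(-6) − (7)·(-10) = 4
since m = R²·170 − 4²:  R² = (16 + 20554) / 170 = 121
R = √121 = 11  ⇒  r_B = 11 − 4 = 7

rB=7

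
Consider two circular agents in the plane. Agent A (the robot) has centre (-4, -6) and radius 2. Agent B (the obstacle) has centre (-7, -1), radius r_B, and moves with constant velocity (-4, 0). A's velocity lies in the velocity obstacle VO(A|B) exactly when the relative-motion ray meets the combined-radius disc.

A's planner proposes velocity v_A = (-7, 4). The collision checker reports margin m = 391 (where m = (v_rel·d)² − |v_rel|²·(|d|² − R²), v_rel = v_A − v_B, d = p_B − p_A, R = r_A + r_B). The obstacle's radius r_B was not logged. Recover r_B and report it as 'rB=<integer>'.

m = 391
d = (-3, 5);  v_rel = (-3, 4),  |v_rel|² = 25
v_rel×d = (-3)·(5) − (4)·(-3) = -3
since m = R²·25 − (-3)²:  R² = (9 + 391) / 25 = 16
R = √16 = 4  ⇒  r_B = 4 − 2 = 2

rB=2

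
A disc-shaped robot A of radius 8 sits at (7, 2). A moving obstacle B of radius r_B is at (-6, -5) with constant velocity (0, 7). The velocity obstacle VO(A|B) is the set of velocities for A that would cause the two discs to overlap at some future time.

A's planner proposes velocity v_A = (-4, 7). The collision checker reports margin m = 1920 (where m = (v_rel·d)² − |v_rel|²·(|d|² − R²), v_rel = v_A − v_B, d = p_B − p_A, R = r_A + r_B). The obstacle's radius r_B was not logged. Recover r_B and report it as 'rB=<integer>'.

m = 1920
d = (-13, -7);  v_rel = (-4, 0),  |v_rel|² = 16
v_rel×d = (-4)·(-7) − (0)·(-13) = 28
since m = R²·16 − 28²:  R² = (784 + 1920) / 16 = 169
R = √169 = 13  ⇒  r_B = 13 − 8 = 5

rB=5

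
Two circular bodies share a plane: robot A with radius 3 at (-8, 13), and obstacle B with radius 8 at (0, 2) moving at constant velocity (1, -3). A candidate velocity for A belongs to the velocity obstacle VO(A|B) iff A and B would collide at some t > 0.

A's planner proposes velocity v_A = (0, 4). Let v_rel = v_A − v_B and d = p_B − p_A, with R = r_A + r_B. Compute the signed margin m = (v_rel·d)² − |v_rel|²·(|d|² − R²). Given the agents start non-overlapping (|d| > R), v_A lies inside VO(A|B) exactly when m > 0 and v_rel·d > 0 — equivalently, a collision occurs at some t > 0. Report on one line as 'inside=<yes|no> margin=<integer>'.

d = (8, -11),  |d|² = 185;  R = 3+8 = 11,  c = 185−11² = 64
v_rel = (-1, 7),  |v_rel|² = 50;  v_rel·d = (-1)·(8) + (7)·(-11) = -85
50·t² + 170·t + 64 = 0  ⇒  m = (-85)² − 50·64 = 4025
m = 4025 > 0,  v_rel·d = -85 < 0  ⇒  outside

inside=no margin=4025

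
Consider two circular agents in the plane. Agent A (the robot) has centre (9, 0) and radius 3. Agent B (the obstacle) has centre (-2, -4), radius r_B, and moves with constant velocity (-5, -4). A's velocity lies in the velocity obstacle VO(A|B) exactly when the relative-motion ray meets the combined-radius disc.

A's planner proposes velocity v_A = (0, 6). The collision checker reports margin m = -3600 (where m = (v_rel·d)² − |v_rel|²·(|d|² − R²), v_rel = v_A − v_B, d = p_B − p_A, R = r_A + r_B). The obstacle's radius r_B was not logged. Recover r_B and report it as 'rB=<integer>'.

m = -3600
d = (-11, -4);  v_rel = (5, 10),  |v_rel|² = 125
v_rel×d = (5)·(-4) − (10)·(-11) = 90
since m = R²·125 − 90²:  R² = (8100 + -3600) / 125 = 36
R = √36 = 6  ⇒  r_B = 6 − 3 = 3

rB=3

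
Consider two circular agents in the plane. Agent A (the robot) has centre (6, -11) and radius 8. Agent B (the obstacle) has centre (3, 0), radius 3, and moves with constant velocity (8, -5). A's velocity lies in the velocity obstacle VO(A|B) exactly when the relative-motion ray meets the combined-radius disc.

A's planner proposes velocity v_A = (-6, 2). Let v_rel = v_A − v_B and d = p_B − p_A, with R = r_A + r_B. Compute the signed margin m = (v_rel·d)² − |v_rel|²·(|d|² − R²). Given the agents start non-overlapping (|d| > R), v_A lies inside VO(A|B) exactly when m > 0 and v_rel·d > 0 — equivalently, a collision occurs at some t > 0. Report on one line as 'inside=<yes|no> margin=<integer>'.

d = (-3, 11),  |d|² = 130;  R = 8+3 = 11,  c = 130−11² = 9
v_rel = (-14, 7),  |v_rel|² = 245;  v_rel·d = (-14)·(-3) + (7)·(11) = 119
245·t² − 238·t + 9 = 0  ⇒  m = 119² − 245·9 = 11956
m = 11956 > 0,  v_rel·d = 119 > 0  ⇒  inside

inside=yes margin=11956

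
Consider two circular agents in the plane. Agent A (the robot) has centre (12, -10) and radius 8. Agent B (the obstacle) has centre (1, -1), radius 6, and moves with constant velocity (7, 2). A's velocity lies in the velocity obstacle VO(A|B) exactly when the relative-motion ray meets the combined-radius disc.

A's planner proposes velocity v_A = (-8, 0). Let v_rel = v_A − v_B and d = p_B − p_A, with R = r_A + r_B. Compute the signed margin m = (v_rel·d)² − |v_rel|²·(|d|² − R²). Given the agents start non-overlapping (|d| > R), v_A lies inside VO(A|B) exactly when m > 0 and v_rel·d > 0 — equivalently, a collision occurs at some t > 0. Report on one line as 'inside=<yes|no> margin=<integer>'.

d = (-11, 9),  |d|² = 202;  R = 8+6 = 14,  c = 202−14² = 6
v_rel = (-15, -2),  |v_rel|² = 229;  v_rel·d = (-15)·(-11) + (-2)·(9) = 147
229·t² − 294·t + 6 = 0  ⇒  m = 147² − 229·6 = 20235
m = 20235 > 0,  v_rel·d = 147 > 0  ⇒  inside

inside=yes margin=20235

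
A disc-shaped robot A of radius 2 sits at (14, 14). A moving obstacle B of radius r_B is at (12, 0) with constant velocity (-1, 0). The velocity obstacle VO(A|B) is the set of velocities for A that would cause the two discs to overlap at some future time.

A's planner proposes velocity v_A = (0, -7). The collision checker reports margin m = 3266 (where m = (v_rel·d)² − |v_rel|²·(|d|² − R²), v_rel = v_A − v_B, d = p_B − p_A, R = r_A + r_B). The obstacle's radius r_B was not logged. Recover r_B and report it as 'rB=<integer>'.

m = 3266
d = (-2, -14);  v_rel = (1, -7),  |v_rel|² = 50
v_rel×d = (1)·(-14) − (-7)·(-2) = -28
since m = R²·50 − (-28)²:  R² = (784 + 3266) / 50 = 81
R = √81 = 9  ⇒  r_B = 9 − 2 = 7

rB=7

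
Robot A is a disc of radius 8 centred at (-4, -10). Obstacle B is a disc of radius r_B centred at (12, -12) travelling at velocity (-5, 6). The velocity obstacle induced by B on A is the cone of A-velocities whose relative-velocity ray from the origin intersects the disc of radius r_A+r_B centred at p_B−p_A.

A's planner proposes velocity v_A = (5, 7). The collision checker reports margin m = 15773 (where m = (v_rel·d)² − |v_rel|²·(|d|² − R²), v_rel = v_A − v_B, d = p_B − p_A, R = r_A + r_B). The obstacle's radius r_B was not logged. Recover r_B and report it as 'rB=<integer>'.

m = 15773
d = (16, -2);  v_rel = (10, 1),  |v_rel|² = 101
v_rel×d = (10)·(-2) − (1)·(16) = -36
since m = R²·101 − (-36)²:  R² = (1296 + 15773) / 101 = 169
R = √169 = 13  ⇒  r_B = 13 − 8 = 5

rB=5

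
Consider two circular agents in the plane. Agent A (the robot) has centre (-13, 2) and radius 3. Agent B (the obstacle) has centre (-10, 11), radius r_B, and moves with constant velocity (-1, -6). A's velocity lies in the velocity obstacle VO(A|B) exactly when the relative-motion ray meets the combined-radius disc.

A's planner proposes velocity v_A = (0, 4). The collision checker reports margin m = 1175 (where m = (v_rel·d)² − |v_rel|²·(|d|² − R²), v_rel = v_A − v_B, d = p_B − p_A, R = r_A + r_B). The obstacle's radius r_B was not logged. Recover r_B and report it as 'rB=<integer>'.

m = 1175
d = (3, 9);  v_rel = (1, 10),  |v_rel|² = 101
v_rel×d = (1)·(9) − (10)·(3) = -21
since m = R²·101 − (-21)²:  R² = (441 + 1175) / 101 = 16
R = √16 = 4  ⇒  r_B = 4 − 3 = 1

rB=1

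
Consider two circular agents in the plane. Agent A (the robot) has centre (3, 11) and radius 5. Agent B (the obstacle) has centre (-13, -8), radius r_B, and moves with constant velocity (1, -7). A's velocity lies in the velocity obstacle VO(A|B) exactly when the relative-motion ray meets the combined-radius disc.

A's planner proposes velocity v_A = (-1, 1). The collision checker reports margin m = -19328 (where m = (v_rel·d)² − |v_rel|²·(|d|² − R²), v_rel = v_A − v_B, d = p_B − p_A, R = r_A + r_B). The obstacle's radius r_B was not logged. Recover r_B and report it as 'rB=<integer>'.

m = -19328
d = (-16, -19);  v_rel = (-2, 8),  |v_rel|² = 68
v_rel×d = (-2)·(-19) − (8)·(-16) = 166
since m = R²·68 − 166²:  R² = (27556 + -19328) / 68 = 121
R = √121 = 11  ⇒  r_B = 11 − 5 = 6

rB=6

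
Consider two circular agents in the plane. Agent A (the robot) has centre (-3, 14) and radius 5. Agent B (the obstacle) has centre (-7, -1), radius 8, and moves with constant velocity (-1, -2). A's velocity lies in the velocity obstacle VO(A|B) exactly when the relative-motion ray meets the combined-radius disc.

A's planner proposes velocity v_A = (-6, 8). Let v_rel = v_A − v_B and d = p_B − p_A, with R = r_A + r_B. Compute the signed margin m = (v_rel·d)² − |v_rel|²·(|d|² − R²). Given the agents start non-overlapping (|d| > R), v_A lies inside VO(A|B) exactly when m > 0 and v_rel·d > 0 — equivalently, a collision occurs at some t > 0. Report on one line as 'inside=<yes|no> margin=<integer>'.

d = (-4, -15),  |d|² = 241;  R = 5+8 = 13,  c = 241−13² = 72
v_rel = (-5, 10),  |v_rel|² = 125;  v_rel·d = (-5)·(-4) + (10)·(-15) = -130
125·t² + 260·t + 72 = 0  ⇒  m = (-130)² − 125·72 = 7900
m = 7900 > 0,  v_rel·d = -130 < 0  ⇒  outside

inside=no margin=7900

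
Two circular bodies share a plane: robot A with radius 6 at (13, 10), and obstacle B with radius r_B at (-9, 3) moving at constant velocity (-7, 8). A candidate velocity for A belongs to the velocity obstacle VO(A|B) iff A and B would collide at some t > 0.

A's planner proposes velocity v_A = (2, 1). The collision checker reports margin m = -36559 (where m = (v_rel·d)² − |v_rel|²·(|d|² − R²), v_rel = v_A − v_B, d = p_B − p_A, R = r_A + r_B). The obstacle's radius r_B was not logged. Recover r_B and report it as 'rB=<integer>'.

m = -36559
d = (-22, -7);  v_rel = (9, -7),  |v_rel|² = 130
v_rel×d = (9)·(-7) − (-7)·(-22) = -217
since m = R²·130 − (-217)²:  R² = (47089 + -36559) / 130 = 81
R = √81 = 9  ⇒  r_B = 9 − 6 = 3

rB=3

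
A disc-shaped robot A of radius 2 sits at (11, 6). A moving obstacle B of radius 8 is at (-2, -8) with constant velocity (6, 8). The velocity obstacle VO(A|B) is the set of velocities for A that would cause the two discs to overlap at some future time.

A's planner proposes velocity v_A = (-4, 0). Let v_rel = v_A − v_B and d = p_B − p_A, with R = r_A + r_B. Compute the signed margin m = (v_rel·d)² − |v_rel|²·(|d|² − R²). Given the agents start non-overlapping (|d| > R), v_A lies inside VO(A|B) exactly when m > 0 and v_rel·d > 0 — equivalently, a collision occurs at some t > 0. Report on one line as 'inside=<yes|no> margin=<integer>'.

d = (-13, -14),  |d|² = 365;  R = 2+8 = 10,  c = 365−10² = 265
v_rel = (-10, -8),  |v_rel|² = 164;  v_rel·d = (-10)·(-13) + (-8)·(-14) = 242
164·t² − 484·t + 265 = 0  ⇒  m = 242² − 164·265 = 15104
m = 15104 > 0,  v_rel·d = 242 > 0  ⇒  inside

inside=yes margin=15104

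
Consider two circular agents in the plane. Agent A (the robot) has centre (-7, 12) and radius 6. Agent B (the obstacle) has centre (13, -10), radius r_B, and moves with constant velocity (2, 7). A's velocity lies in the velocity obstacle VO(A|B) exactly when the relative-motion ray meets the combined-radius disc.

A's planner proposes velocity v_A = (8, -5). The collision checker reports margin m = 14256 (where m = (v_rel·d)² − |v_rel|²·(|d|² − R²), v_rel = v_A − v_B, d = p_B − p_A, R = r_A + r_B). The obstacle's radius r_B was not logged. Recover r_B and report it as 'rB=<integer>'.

m = 14256
d = (20, -22);  v_rel = (6, -12),  |v_rel|² = 180
v_rel×d = (6)·(-22) − (-12)·(20) = 108
since m = R²·180 − 108²:  R² = (11664 + 14256) / 180 = 144
R = √144 = 12  ⇒  r_B = 12 − 6 = 6

rB=6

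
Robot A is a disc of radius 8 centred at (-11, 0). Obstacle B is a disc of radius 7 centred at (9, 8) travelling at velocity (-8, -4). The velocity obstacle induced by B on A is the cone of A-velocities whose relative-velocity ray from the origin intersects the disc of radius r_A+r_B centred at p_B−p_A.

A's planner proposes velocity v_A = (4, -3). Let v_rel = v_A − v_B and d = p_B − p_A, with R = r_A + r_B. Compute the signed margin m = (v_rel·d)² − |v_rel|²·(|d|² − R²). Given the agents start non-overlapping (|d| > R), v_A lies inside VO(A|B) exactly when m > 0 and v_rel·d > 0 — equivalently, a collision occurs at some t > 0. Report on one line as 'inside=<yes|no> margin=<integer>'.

d = (20, 8),  |d|² = 464;  R = 8+7 = 15,  c = 464−15² = 239
v_rel = (12, 1),  |v_rel|² = 145;  v_rel·d = (12)·(20) + (1)·(8) = 248
145·t² − 496·t + 239 = 0  ⇒  m = 248² − 145·239 = 26849
m = 26849 > 0,  v_rel·d = 248 > 0  ⇒  inside

inside=yes margin=26849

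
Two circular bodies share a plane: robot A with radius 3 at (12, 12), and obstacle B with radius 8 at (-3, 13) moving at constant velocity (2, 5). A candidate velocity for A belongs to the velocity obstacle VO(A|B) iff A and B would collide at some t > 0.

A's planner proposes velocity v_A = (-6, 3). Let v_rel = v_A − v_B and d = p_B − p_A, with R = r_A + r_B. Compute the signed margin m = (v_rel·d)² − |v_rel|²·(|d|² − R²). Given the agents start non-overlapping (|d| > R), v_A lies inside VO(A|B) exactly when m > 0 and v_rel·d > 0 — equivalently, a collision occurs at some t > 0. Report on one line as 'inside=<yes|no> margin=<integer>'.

d = (-15, 1),  |d|² = 226;  R = 3+8 = 11,  c = 226−11² = 105
v_rel = (-8, -2),  |v_rel|² = 68;  v_rel·d = (-8)·(-15) + (-2)·(1) = 118
68·t² − 236·t + 105 = 0  ⇒  m = 118² − 68·105 = 6784
m = 6784 > 0,  v_rel·d = 118 > 0  ⇒  inside

inside=yes margin=6784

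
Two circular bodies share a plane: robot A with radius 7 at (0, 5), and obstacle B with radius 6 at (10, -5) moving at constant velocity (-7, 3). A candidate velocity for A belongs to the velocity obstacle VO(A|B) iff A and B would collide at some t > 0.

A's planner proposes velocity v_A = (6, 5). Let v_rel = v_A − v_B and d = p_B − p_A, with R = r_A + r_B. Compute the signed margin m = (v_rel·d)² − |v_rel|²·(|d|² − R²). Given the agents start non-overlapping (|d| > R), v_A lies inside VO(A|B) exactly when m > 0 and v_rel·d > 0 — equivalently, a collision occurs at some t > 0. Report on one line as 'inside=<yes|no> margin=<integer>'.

d = (10, -10),  |d|² = 200;  R = 7+6 = 13,  c = 200−13² = 31
v_rel = (13, 2),  |v_rel|² = 173;  v_rel·d = (13)·(10) + (2)·(-10) = 110
173·t² − 220·t + 31 = 0  ⇒  m = 110² − 173·31 = 6737
m = 6737 > 0,  v_rel·d = 110 > 0  ⇒  inside

inside=yes margin=6737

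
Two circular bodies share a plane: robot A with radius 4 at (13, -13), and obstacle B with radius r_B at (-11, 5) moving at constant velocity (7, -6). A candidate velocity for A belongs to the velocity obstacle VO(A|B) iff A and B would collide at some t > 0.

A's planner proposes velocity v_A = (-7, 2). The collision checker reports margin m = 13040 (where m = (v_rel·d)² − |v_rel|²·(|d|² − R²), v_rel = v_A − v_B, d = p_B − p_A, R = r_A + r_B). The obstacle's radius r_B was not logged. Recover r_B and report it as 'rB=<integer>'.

m = 13040
d = (-24, 18);  v_rel = (-14, 8),  |v_rel|² = 260
v_rel×d = (-14)·(18) − (8)·(-24) = -60
since m = R²·260 − (-60)²:  R² = (3600 + 13040) / 260 = 64
R = √64 = 8  ⇒  r_B = 8 − 4 = 4

rB=4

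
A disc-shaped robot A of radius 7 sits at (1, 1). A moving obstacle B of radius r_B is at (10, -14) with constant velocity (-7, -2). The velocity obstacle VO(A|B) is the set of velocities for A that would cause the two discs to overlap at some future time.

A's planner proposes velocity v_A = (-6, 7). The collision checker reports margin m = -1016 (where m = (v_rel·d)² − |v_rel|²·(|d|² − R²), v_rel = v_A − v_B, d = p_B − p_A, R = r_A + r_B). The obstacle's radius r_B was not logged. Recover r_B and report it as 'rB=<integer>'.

m = -1016
d = (9, -15);  v_rel = (1, 9),  |v_rel|² = 82
v_rel×d = (1)·(-15) − (9)·(9) = -96
since m = R²·82 − (-96)²:  R² = (9216 + -1016) / 82 = 100
R = √100 = 10  ⇒  r_B = 10 − 7 = 3

rB=3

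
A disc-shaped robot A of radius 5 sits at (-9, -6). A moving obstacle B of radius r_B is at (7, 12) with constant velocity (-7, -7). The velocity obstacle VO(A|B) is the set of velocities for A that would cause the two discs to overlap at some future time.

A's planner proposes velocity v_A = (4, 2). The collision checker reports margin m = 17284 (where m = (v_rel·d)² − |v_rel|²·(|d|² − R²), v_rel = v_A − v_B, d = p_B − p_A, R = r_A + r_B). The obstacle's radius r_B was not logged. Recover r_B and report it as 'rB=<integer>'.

m = 17284
d = (16, 18);  v_rel = (11, 9),  |v_rel|² = 202
v_rel×d = (11)·(18) − (9)·(16) = 54
since m = R²·202 − 54²:  R² = (2916 + 17284) / 202 = 100
R = √100 = 10  ⇒  r_B = 10 − 5 = 5

rB=5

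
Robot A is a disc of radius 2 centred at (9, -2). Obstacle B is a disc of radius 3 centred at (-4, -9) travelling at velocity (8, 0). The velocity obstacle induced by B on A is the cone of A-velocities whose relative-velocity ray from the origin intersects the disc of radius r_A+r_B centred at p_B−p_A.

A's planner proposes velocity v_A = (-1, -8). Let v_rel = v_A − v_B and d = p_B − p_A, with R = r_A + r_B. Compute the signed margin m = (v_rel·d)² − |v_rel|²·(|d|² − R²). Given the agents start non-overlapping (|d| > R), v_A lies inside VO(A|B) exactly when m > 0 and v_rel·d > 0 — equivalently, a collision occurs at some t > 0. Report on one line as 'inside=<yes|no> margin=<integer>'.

d = (-13, -7),  |d|² = 218;  R = 2+3 = 5,  c = 218−5² = 193
v_rel = (-9, -8),  |v_rel|² = 145;  v_rel·d = (-9)·(-13) + (-8)·(-7) = 173
145·t² − 346·t + 193 = 0  ⇒  m = 173² − 145·193 = 1944
m = 1944 > 0,  v_rel·d = 173 > 0  ⇒  inside

inside=yes margin=1944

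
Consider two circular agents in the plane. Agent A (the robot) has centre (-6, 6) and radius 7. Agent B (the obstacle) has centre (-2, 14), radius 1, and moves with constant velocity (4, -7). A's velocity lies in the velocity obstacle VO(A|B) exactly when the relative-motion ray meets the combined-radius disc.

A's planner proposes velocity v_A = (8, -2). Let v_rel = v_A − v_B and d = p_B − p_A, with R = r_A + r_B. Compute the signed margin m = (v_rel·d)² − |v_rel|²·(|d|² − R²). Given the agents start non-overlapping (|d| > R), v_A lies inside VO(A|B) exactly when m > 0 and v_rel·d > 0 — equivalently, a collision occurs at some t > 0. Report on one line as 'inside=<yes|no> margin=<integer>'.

d = (4, 8),  |d|² = 80;  R = 7+1 = 8,  c = 80−8² = 16
v_rel = (4, 5),  |v_rel|² = 41;  v_rel·d = (4)·(4) + (5)·(8) = 56
41·t² − 112·t + 16 = 0  ⇒  m = 56² − 41·16 = 2480
m = 2480 > 0,  v_rel·d = 56 > 0  ⇒  inside

inside=yes margin=2480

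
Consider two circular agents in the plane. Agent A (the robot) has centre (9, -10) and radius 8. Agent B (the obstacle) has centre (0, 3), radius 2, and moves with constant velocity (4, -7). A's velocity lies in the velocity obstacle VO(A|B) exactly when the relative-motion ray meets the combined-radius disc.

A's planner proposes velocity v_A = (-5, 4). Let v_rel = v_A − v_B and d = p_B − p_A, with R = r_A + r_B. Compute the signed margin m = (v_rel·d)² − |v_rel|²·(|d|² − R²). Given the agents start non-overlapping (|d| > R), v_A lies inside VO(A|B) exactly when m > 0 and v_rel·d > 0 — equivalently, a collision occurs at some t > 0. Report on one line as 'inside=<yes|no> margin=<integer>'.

d = (-9, 13),  |d|² = 250;  R = 8+2 = 10,  c = 250−10² = 150
v_rel = (-9, 11),  |v_rel|² = 202;  v_rel·d = (-9)·(-9) + (11)·(13) = 224
202·t² − 448·t + 150 = 0  ⇒  m = 224² − 202·150 = 19876
m = 19876 > 0,  v_rel·d = 224 > 0  ⇒  inside

inside=yes margin=19876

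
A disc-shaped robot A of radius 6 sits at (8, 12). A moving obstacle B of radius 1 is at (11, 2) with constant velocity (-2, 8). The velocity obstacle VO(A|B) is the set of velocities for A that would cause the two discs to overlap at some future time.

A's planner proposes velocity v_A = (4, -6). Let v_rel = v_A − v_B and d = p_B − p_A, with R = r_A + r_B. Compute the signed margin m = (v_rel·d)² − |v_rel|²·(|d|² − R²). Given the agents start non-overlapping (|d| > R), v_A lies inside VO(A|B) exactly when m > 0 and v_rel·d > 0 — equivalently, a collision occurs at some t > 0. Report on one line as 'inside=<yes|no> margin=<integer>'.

d = (3, -10),  |d|² = 109;  R = 6+1 = 7,  c = 109−7² = 60
v_rel = (6, -14),  |v_rel|² = 232;  v_rel·d = (6)·(3) + (-14)·(-10) = 158
232·t² − 316·t + 60 = 0  ⇒  m = 158² − 232·60 = 11044
m = 11044 > 0,  v_rel·d = 158 > 0  ⇒  inside

inside=yes margin=11044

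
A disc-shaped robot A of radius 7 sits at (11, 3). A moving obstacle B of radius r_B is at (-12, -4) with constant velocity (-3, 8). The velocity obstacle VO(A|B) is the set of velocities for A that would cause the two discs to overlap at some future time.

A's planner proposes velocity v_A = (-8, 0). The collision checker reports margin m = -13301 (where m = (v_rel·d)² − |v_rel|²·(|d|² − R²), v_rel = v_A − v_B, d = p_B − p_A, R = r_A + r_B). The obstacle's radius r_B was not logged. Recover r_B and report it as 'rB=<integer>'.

m = -13301
d = (-23, -7);  v_rel = (-5, -8),  |v_rel|² = 89
v_rel×d = (-5)·(-7) − (-8)·(-23) = -149
since m = R²·89 − (-149)²:  R² = (22201 + -13301) / 89 = 100
R = √100 = 10  ⇒  r_B = 10 − 7 = 3

rB=3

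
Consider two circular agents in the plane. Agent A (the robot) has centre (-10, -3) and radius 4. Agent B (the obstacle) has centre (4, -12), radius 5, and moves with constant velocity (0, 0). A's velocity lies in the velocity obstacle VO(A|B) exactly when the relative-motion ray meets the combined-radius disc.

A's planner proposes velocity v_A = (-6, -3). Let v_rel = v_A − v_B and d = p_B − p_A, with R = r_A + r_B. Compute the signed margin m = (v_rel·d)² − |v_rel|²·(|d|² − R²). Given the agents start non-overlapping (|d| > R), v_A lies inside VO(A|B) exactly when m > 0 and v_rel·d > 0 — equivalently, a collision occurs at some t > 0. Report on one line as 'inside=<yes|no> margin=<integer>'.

d = (14, -9),  |d|² = 277;  R = 4+5 = 9,  c = 277−9² = 196
v_rel = (-6, -3),  |v_rel|² = 45;  v_rel·d = (-6)·(14) + (-3)·(-9) = -57
45·t² + 114·t + 196 = 0  ⇒  m = (-57)² − 45·196 = -5571
m = -5571 < 0,  v_rel·d = -57 < 0  ⇒  outside

inside=no margin=-5571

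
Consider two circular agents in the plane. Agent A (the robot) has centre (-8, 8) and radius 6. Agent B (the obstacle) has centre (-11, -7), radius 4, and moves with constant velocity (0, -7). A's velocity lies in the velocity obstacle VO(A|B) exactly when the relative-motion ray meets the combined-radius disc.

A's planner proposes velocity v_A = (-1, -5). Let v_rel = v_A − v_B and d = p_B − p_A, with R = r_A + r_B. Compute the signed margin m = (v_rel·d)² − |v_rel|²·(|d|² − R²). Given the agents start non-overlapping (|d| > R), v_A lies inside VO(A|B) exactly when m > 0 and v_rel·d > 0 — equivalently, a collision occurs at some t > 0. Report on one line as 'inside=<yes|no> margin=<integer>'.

d = (-3, -15),  |d|² = 234;  R = 6+4 = 10,  c = 234−10² = 134
v_rel = (-1, 2),  |v_rel|² = 5;  v_rel·d = (-1)·(-3) + (2)·(-15) = -27
5·t² + 54·t + 134 = 0  ⇒  m = (-27)² − 5·134 = 59
m = 59 > 0,  v_rel·d = -27 < 0  ⇒  outside

inside=no margin=59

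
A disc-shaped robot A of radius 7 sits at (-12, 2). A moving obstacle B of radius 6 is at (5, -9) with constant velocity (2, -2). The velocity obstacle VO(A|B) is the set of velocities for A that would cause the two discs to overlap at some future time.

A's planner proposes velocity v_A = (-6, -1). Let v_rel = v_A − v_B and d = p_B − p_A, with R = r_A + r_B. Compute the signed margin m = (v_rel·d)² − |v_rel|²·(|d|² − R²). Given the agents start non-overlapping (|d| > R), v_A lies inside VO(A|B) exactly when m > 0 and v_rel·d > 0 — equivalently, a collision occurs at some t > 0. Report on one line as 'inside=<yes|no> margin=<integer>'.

d = (17, -11),  |d|² = 410;  R = 7+6 = 13,  c = 410−13² = 241
v_rel = (-8, 1),  |v_rel|² = 65;  v_rel·d = (-8)·(17) + (1)·(-11) = -147
65·t² + 294·t + 241 = 0  ⇒  m = (-147)² − 65·241 = 5944
m = 5944 > 0,  v_rel·d = -147 < 0  ⇒  outside

inside=no margin=5944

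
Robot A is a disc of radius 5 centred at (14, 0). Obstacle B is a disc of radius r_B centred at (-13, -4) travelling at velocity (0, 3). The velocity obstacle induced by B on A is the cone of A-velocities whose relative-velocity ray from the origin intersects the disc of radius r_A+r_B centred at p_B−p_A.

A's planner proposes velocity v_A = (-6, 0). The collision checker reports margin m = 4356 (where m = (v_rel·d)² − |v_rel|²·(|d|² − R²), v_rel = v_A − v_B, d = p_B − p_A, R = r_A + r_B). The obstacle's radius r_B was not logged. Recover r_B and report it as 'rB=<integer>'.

m = 4356
d = (-27, -4);  v_rel = (-6, -3),  |v_rel|² = 45
v_rel×d = (-6)·(-4) − (-3)·(-27) = -57
since m = R²·45 − (-57)²:  R² = (3249 + 4356) / 45 = 169
R = √169 = 13  ⇒  r_B = 13 − 5 = 8

rB=8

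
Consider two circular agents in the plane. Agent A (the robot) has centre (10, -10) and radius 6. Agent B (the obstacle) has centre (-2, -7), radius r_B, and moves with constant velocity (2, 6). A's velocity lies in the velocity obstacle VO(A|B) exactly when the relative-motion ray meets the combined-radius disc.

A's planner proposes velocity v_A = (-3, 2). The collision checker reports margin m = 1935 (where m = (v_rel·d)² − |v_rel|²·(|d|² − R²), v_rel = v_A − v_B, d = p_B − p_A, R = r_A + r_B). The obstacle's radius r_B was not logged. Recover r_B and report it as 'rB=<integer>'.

m = 1935
d = (-12, 3);  v_rel = (-5, -4),  |v_rel|² = 41
v_rel×d = (-5)·(3) − (-4)·(-12) = -63
since m = R²·41 − (-63)²:  R² = (3969 + 1935) / 41 = 144
R = √144 = 12  ⇒  r_B = 12 − 6 = 6

rB=6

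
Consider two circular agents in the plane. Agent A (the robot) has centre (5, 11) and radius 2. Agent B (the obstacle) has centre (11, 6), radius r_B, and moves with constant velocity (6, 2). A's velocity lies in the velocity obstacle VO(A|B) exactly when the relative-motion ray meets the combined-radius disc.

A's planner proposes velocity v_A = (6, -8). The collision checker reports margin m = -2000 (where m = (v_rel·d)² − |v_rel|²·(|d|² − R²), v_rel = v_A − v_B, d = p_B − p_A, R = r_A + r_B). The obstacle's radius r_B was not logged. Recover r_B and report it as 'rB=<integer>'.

m = -2000
d = (6, -5);  v_rel = (0, -10),  |v_rel|² = 100
v_rel×d = (0)·(-5) − (-10)·(6) = 60
since m = R²·100 − 60²:  R² = (3600 + -2000) / 100 = 16
R = √16 = 4  ⇒  r_B = 4 − 2 = 2

rB=2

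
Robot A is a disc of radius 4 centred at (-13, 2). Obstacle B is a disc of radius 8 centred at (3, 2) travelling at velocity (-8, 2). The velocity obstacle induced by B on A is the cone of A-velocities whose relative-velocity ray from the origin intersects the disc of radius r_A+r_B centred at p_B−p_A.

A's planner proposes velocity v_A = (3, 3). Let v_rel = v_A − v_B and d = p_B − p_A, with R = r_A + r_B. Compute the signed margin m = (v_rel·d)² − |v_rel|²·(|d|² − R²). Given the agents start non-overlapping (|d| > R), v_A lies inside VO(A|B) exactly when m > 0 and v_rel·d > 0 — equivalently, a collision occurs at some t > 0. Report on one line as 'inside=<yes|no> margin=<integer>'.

d = (16, 0),  |d|² = 256;  R = 4+8 = 12,  c = 256−12² = 112
v_rel = (11, 1),  |v_rel|² = 122;  v_rel·d = (11)·(16) + (1)·(0) = 176
122·t² − 352·t + 112 = 0  ⇒  m = 176² − 122·112 = 17312
m = 17312 > 0,  v_rel·d = 176 > 0  ⇒  inside

inside=yes margin=17312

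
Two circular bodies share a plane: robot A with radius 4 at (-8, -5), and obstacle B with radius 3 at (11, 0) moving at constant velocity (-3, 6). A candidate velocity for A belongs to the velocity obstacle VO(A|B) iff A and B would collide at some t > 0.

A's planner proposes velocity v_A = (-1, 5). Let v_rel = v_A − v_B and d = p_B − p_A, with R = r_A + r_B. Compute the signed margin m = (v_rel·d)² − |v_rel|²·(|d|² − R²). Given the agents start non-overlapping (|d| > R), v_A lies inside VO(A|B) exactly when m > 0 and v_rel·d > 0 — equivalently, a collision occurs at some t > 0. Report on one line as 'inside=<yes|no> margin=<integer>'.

d = (19, 5),  |d|² = 386;  R = 4+3 = 7,  c = 386−7² = 337
v_rel = (2, -1),  |v_rel|² = 5;  v_rel·d = (2)·(19) + (-1)·(5) = 33
5·t² − 66·t + 337 = 0  ⇒  m = 33² − 5·337 = -596
m = -596 < 0,  v_rel·d = 33 > 0  ⇒  outside

inside=no margin=-596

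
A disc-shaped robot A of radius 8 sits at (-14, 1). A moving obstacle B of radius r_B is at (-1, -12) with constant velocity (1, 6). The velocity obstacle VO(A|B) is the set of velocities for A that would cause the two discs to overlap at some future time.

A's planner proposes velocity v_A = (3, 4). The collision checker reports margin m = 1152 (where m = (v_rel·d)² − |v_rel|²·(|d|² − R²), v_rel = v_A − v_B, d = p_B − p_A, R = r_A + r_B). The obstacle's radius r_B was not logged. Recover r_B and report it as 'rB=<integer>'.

m = 1152
d = (13, -13);  v_rel = (2, -2),  |v_rel|² = 8
v_rel×d = (2)·(-13) − (-2)·(13) = 0
since m = R²·8 − 0²:  R² = (0 + 1152) / 8 = 144
R = √144 = 12  ⇒  r_B = 12 − 8 = 4

rB=4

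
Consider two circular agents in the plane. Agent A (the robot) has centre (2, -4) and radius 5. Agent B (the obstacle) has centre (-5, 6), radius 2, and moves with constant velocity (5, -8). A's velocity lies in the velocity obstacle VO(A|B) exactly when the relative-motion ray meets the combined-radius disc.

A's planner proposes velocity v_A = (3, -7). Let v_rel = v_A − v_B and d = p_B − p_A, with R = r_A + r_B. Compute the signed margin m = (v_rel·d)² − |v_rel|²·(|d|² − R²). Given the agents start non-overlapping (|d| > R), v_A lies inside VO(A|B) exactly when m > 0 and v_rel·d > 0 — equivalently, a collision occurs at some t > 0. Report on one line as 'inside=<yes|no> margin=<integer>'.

d = (-7, 10),  |d|² = 149;  R = 5+2 = 7,  c = 149−7² = 100
v_rel = (-2, 1),  |v_rel|² = 5;  v_rel·d = (-2)·(-7) + (1)·(10) = 24
5·t² − 48·t + 100 = 0  ⇒  m = 24² − 5·100 = 76
m = 76 > 0,  v_rel·d = 24 > 0  ⇒  inside

inside=yes margin=76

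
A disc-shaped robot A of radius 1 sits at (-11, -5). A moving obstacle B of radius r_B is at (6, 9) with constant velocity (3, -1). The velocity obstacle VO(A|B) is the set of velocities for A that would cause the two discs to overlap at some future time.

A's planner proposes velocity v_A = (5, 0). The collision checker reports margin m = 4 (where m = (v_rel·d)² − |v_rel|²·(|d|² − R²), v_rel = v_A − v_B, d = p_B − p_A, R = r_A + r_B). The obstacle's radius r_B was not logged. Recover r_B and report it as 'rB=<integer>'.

m = 4
d = (17, 14);  v_rel = (2, 1),  |v_rel|² = 5
v_rel×d = (2)·(14) − (1)·(17) = 11
since m = R²·5 − 11²:  R² = (121 + 4) / 5 = 25
R = √25 = 5  ⇒  r_B = 5 − 1 = 4

rB=4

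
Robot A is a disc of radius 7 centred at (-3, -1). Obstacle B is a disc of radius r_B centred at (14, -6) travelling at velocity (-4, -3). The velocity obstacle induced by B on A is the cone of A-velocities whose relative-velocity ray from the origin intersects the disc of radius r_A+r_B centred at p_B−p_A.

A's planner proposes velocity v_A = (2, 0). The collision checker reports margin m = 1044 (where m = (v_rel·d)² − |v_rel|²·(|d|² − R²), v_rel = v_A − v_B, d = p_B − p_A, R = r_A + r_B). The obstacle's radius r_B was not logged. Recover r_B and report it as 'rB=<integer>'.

m = 1044
d = (17, -5);  v_rel = (6, 3),  |v_rel|² = 45
v_rel×d = (6)·(-5) − (3)·(17) = -81
since m = R²·45 − (-81)²:  R² = (6561 + 1044) / 45 = 169
R = √169 = 13  ⇒  r_B = 13 − 7 = 6

rB=6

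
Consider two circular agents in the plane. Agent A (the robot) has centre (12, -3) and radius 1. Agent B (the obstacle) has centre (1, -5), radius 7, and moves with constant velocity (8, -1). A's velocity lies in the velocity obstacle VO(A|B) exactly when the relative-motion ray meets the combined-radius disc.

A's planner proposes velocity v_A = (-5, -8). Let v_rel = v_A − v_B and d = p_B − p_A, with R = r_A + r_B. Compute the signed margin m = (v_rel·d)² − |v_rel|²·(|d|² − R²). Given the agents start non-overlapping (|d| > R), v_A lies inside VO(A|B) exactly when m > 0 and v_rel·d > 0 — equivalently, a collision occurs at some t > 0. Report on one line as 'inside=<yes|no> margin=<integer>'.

d = (-11, -2),  |d|² = 125;  R = 1+7 = 8,  c = 125−8² = 61
v_rel = (-13, -7),  |v_rel|² = 218;  v_rel·d = (-13)·(-11) + (-7)·(-2) = 157
218·t² − 314·t + 61 = 0  ⇒  m = 157² − 218·61 = 11351
m = 11351 > 0,  v_rel·d = 157 > 0  ⇒  inside

inside=yes margin=11351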